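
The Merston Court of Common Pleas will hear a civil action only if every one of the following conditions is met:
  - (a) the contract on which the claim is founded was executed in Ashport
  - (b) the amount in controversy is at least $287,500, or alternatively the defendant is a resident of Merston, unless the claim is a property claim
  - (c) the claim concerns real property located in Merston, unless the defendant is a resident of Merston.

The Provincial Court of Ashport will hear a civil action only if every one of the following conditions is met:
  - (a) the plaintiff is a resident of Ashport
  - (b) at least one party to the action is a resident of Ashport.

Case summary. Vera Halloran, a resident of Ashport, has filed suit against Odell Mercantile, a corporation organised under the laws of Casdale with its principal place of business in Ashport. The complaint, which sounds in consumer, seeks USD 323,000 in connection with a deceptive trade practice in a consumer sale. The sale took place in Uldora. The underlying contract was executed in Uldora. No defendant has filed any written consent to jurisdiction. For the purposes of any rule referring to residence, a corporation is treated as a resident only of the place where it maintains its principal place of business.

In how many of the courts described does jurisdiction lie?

1

The Merston Court of Common Pleas:
  (a) The contract was executed in Uldora, not Ashport. Condition not met.
  (b) The amount in controversy is 323,000 dollars, which meets the 287,500 dollars floor, which satisfies one of the alternatives. Satisfied.
  (c) The claim does not concern real property. The proviso offers no rescue either, since the defendant resides in Ashport, not Merston. Condition not met.
  → At least one condition fails; no jurisdiction.
The Provincial Court of Ashport:
  (a) The plaintiff resides in Ashport. Met.
  (b) Vera Halloran resides in Ashport. Satisfied.
  → Every requirement is satisfied — jurisdiction.
Courts with jurisdiction: the Provincial Court of Ashport — 1 in total.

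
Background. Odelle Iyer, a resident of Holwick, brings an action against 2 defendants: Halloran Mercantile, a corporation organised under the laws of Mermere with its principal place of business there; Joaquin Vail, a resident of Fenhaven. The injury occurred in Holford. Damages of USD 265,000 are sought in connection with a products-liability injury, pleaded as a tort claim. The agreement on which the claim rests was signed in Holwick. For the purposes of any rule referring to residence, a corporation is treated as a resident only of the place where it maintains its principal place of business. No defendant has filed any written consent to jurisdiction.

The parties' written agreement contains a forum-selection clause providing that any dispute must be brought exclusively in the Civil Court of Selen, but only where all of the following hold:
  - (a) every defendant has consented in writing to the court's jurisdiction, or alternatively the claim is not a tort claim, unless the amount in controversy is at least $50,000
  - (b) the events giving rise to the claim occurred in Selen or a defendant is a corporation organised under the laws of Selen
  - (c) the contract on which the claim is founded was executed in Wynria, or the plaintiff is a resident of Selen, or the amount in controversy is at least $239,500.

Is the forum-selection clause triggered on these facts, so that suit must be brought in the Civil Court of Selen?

No

The Civil Court of Selen:
  (a) No such written consent has been filed; the claim is a tort claim — no alternative holds. The proviso rescues it, though: the amount in controversy is USD 265,000, which meets the 50,000 dollars floor. Condition met.
  (b) The operative events occurred in Holford, not Selen; the corporate defendant(s) are organised in Mermere, not Selen — none of the alternatives is met. Not met.
  (c) The amount in controversy is $265,000, which meets the 239,500 dollars floor, so this disjunct is met. Satisfied.
  → Forum clause is not triggered.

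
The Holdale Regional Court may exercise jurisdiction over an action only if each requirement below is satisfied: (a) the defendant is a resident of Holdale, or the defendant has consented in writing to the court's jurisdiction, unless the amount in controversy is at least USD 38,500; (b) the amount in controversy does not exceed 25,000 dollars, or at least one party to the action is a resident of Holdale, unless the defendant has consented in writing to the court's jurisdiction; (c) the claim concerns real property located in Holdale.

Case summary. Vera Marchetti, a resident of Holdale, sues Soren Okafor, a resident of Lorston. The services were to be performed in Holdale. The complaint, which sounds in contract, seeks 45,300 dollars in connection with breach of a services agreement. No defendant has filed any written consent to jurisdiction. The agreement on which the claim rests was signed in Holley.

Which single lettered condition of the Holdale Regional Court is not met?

The Holdale Regional Court:
  (a) The defendant resides in Lorston, not Holdale; no such written consent has been filed — none of the alternatives is met. But the amount in controversy is $45,300, which meets the 38,500 dollars floor, and the 'unless' clause therefore excuses the requirement. Satisfied.
  (b) Vera Marchetti resides in Holdale — that alternative is enough. Satisfied.
  (c) The claim does not concern real property. Fails.
Only condition (c) fails.

(c)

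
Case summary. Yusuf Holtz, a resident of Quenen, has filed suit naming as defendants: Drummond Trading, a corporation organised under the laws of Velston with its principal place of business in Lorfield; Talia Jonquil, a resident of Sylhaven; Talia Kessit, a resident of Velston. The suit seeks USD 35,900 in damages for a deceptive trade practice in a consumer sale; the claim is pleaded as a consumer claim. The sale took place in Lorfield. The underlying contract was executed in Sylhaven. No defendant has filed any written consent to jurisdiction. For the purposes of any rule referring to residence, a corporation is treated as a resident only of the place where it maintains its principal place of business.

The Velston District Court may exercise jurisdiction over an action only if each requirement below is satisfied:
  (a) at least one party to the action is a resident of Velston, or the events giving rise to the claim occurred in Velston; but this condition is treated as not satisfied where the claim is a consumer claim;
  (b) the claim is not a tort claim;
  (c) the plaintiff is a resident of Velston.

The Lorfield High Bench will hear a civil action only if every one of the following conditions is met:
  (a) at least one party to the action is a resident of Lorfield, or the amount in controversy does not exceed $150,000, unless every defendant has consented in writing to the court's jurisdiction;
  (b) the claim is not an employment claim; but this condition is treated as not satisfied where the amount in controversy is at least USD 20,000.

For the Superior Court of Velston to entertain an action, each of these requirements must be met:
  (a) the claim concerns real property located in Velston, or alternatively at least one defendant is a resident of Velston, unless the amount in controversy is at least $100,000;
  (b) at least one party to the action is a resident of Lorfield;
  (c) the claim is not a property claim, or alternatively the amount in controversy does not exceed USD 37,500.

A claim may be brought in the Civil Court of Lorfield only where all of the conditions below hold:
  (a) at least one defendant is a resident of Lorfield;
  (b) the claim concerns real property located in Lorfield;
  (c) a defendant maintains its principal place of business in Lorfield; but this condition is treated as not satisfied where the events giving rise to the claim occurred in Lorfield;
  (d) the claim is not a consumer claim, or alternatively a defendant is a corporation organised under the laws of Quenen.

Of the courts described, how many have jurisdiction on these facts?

The Velston District Court:
  (a) Talia Kessit resides in Velston — that alternative is enough. However, the claim is a consumer claim, which falls within the stated exception and so defeats the condition. Fails.
  (b) The claim is a consumer claim, not a tort claim. Met.
  (c) The plaintiff resides in Quenen, not Velston. Not met.
  → The court lacks jurisdiction.
The Lorfield High Bench:
  (a) Drummond Trading resides in Lorfield — that alternative is enough. Met.
  (b) The claim is a consumer claim, not an employment claim. But the amount in controversy is 35,900 dollars, which meets the 20,000 dollars floor, triggering the carve-out and defeating this condition. Fails.
  → The court lacks jurisdiction.
The Superior Court of Velston:
  (a) Talia Kessit resides in Velston, so this disjunct is met. Condition met.
  (b) Drummond Trading resides in Lorfield. Met.
  (c) The claim is a consumer claim, not a property claim, so one alternative holds. Condition met.
  → Jurisdiction lies.
The Civil Court of Lorfield:
  (a) Drummond Trading resides in Lorfield. Satisfied.
  (b) The claim does not concern real property. Condition not met.
  (c) Drummond Trading has its principal place of business in Lorfield. But the carve-out bites: the operative events occurred in Lorfield. Condition not met.
  (d) The claim is a consumer claim; the corporate defendant(s) are organised in Velston, not Quenen — none of the alternatives is met. Fails.
  → No jurisdiction.
Courts with jurisdiction: the Superior Court of Velston — 1 in total.

1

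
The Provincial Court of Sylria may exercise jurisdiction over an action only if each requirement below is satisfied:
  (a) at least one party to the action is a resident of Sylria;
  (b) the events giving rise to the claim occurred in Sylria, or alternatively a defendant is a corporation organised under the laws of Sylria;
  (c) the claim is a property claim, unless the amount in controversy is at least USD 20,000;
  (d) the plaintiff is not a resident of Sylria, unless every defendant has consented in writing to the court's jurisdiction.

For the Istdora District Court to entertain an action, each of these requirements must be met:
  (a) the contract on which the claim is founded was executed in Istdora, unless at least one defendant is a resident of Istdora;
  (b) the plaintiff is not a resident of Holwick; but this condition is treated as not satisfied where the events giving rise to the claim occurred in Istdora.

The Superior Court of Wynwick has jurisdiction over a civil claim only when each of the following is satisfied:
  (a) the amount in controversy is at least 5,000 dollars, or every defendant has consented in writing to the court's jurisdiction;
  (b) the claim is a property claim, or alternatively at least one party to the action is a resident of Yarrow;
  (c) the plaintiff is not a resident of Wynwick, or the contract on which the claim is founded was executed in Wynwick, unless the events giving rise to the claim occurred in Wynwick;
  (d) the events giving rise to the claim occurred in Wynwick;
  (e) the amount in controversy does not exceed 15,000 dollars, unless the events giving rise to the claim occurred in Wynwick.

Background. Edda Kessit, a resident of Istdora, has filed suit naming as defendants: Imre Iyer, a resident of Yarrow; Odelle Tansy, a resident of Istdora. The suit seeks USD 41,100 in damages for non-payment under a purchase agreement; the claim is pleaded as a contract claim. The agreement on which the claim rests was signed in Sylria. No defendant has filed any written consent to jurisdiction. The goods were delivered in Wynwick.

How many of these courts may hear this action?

2

The Provincial Court of Sylria:
  (a) No party resides in Sylria. Not satisfied.
  (b) The operative events occurred in Wynwick, not Sylria; no defendant is a corporation — every alternative fails. Not met.
  (c) The claim is a contract claim, not a property claim. But the amount in controversy is 41,100 dollars, which meets the 20,000 dollars floor, and the 'unless' clause therefore excuses the requirement. Condition met.
  (d) The plaintiff resides in Istdora, which is not Sylria. Condition met.
  → The court lacks jurisdiction.
The Istdora District Court:
  (a) The contract was executed in Sylria, not Istdora. But Odelle Tansy resides in Istdora, and the 'unless' clause therefore excuses the requirement. Satisfied.
  (b) The plaintiff resides in Istdora, which is not Holwick. The carve-out does not apply: the operative events occurred in Wynwick, not Istdora. Condition met.
  → Jurisdiction lies.
The Superior Court of Wynwick:
  (a) The amount in controversy is 41,100 dollars, which meets the USD 5,000 floor, so one alternative holds. Condition met.
  (b) Imre Iyer resides in Yarrow — that alternative is enough. Condition met.
  (c) The plaintiff resides in Istdora, which is not Wynwick, so this disjunct is met. Met.
  (d) The operative events occurred in Wynwick. Met.
  (e) The amount in controversy is $41,100, above the $15,000 ceiling. The proviso rescues it, though: the operative events occurred in Wynwick. Satisfied.
  → Jurisdiction lies.
Courts with jurisdiction: the Istdora District Court, the Superior Court of Wynwick — 2 in total.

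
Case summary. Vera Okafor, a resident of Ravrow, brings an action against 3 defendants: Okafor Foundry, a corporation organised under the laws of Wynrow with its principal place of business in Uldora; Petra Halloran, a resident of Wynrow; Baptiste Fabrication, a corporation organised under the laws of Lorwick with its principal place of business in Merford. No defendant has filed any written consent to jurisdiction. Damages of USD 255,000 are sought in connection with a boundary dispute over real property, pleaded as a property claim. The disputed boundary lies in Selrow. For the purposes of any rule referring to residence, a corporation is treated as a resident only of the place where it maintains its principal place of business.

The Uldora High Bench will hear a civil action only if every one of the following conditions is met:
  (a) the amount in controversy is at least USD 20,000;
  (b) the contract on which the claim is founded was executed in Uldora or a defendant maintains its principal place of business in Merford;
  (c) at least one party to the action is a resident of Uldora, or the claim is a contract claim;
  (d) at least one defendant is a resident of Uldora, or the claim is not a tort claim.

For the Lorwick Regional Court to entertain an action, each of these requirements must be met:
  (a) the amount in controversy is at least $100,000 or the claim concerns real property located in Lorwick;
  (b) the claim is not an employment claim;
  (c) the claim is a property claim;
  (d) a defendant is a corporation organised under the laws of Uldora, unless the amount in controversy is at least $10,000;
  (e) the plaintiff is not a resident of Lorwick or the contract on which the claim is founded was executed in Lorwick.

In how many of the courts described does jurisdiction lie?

The Uldora High Bench:
  (a) The amount in controversy is 255,000 dollars, which meets the $20,000 floor. Met.
  (b) Baptiste Fabrication has its principal place of business in Merford, so this disjunct is met. Condition met.
  (c) Okafor Foundry resides in Uldora, which satisfies one of the alternatives. Met.
  (d) Okafor Foundry resides in Uldora — that alternative is enough. Satisfied.
  → The court has jurisdiction.
The Lorwick Regional Court:
  (a) The amount in controversy is 255,000 dollars, which meets the 100,000 dollars floor, so one alternative holds. Satisfied.
  (b) The claim is a property claim, not an employment claim. Satisfied.
  (c) The claim is a property claim. Met.
  (d) The corporate defendant(s) are organised in Lorwick, Wynrow, not Uldora. However, the amount in controversy is 255,000 dollars, which meets the USD 10,000 floor, so the 'unless' proviso supplies this condition. Met.
  (e) The plaintiff resides in Ravrow, which is not Lorwick, so this disjunct is met. Met.
  → All conditions met; jurisdiction exists.
Courts with jurisdiction: the Uldora High Bench, the Lorwick Regional Court — 2 in total.

2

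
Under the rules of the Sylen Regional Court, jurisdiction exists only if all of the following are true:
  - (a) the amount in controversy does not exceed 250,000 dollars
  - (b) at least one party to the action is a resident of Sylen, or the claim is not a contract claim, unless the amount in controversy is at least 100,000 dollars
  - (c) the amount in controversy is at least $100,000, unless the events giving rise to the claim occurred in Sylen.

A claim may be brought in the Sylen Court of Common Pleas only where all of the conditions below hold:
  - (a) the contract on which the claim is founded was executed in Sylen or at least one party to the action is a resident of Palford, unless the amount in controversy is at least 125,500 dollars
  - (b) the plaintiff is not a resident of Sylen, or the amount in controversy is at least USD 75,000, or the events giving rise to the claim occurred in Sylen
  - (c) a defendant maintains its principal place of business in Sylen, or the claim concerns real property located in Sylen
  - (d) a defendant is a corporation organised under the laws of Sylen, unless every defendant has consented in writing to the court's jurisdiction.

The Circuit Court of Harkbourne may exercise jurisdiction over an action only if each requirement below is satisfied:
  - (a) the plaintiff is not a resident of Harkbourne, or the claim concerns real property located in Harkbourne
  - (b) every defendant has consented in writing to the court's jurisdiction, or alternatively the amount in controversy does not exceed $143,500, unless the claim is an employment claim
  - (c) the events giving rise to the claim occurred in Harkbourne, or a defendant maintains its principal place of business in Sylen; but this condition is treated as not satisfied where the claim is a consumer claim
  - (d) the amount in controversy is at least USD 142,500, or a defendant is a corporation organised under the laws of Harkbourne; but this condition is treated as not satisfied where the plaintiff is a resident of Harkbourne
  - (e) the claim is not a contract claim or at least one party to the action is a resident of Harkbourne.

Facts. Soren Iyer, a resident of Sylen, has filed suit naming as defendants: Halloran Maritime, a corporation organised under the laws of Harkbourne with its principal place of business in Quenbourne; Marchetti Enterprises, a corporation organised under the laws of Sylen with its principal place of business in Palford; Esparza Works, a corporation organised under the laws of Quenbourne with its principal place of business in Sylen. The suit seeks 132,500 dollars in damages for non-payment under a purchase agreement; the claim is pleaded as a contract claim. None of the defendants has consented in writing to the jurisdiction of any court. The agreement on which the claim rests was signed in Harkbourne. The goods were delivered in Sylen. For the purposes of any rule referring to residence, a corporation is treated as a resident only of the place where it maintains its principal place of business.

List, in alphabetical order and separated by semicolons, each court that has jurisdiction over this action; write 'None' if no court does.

The Sylen Regional Court:
  (a) The amount in controversy is $132,500, within the USD 250,000 ceiling. Satisfied.
  (b) Soren Iyer resides in Sylen, so one alternative holds. Satisfied.
  (c) The amount in controversy is USD 132,500, which meets the USD 100,000 floor. Satisfied.
  → Jurisdiction lies.
The Sylen Court of Common Pleas:
  (a) Marchetti Enterprises resides in Palford, which satisfies one of the alternatives. Satisfied.
  (b) The amount in controversy is USD 132,500, which meets the $75,000 floor — that alternative is enough. Satisfied.
  (c) Esparza Works has its principal place of business in Sylen, so one alternative holds. Met.
  (d) Marchetti Enterprises is organised under the laws of Sylen. Satisfied.
  → Every requirement is satisfied — jurisdiction.
The Circuit Court of Harkbourne:
  (a) The plaintiff resides in Sylen, which is not Harkbourne — that alternative is enough. Met.
  (b) The amount in controversy is $132,500, within the USD 143,500 ceiling, which satisfies one of the alternatives. Condition met.
  (c) Esparza Works has its principal place of business in Sylen, so this disjunct is met. The exception is not triggered, since the claim is a contract claim, not a consumer claim. Met.
  (d) Halloran Maritime is organised under the laws of Harkbourne, so this disjunct is met. The exception is not triggered, since the plaintiff resides in Sylen, not Harkbourne. Condition met.
  (e) The claim is a contract claim; no party resides in Harkbourne — every alternative fails. Not met.
  → No jurisdiction.

the Sylen Court of Common Pleas; the Sylen Regional Court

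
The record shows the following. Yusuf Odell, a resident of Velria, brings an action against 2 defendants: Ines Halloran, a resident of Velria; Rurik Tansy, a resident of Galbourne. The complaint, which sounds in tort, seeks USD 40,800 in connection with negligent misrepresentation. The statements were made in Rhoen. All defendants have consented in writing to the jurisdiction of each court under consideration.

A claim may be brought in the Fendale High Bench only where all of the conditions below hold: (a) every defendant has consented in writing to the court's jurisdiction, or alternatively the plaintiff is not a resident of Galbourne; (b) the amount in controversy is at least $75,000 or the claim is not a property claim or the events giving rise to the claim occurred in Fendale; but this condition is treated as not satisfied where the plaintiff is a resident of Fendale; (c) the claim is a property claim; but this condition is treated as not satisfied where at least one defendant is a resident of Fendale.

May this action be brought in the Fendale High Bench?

No

The Fendale High Bench:
  (a) Every defendant has filed written consent — that alternative is enough. Condition met.
  (b) The claim is a tort claim, not a property claim — that alternative is enough. The carve-out does not apply: the plaintiff resides in Velria, not Fendale. Met.
  (c) The claim is a tort claim, not a property claim. Not satisfied.
  → No jurisdiction.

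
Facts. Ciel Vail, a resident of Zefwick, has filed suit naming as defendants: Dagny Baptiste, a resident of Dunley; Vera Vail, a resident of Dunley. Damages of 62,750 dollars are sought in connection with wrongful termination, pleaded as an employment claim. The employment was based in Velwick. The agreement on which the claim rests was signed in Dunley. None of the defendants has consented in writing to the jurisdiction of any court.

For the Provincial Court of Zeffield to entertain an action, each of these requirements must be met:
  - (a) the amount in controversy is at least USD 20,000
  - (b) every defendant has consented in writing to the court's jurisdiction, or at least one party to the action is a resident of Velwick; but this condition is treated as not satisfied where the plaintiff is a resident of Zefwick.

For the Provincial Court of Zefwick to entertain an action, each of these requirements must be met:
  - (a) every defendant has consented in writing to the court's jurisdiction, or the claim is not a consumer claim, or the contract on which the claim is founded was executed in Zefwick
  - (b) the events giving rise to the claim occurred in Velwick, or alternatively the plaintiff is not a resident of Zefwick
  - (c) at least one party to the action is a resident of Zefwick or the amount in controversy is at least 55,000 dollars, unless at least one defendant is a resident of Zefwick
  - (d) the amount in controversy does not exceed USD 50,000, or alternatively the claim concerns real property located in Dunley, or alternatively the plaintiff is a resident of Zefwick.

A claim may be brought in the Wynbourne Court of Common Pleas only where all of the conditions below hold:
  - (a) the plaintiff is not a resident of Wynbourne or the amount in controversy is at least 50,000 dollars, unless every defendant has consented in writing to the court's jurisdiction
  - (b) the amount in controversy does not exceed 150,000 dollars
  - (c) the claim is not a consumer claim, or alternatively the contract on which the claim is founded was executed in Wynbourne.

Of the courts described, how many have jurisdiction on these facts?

2

The Provincial Court of Zeffield:
  (a) The amount in controversy is 62,750 dollars, which meets the 20,000 dollars floor. Met.
  (b) No such written consent has been filed; no party resides in Velwick — no alternative holds. Not met.
  → No jurisdiction.
The Provincial Court of Zefwick:
  (a) The claim is an employment claim, not a consumer claim, so this disjunct is met. Satisfied.
  (b) The operative events occurred in Velwick — that alternative is enough. Met.
  (c) Ciel Vail resides in Zefwick, so this disjunct is met. Met.
  (d) The plaintiff resides in Zefwick, which satisfies one of the alternatives. Satisfied.
  → All conditions met; jurisdiction exists.
The Wynbourne Court of Common Pleas:
  (a) The plaintiff resides in Zefwick, which is not Wynbourne, so this disjunct is met. Satisfied.
  (b) The amount in controversy is $62,750, within the 150,000 dollars ceiling. Condition met.
  (c) The claim is an employment claim, not a consumer claim, so this disjunct is met. Condition met.
  → The court has jurisdiction.
Courts with jurisdiction: the Provincial Court of Zefwick, the Wynbourne Court of Common Pleas — 2 in total.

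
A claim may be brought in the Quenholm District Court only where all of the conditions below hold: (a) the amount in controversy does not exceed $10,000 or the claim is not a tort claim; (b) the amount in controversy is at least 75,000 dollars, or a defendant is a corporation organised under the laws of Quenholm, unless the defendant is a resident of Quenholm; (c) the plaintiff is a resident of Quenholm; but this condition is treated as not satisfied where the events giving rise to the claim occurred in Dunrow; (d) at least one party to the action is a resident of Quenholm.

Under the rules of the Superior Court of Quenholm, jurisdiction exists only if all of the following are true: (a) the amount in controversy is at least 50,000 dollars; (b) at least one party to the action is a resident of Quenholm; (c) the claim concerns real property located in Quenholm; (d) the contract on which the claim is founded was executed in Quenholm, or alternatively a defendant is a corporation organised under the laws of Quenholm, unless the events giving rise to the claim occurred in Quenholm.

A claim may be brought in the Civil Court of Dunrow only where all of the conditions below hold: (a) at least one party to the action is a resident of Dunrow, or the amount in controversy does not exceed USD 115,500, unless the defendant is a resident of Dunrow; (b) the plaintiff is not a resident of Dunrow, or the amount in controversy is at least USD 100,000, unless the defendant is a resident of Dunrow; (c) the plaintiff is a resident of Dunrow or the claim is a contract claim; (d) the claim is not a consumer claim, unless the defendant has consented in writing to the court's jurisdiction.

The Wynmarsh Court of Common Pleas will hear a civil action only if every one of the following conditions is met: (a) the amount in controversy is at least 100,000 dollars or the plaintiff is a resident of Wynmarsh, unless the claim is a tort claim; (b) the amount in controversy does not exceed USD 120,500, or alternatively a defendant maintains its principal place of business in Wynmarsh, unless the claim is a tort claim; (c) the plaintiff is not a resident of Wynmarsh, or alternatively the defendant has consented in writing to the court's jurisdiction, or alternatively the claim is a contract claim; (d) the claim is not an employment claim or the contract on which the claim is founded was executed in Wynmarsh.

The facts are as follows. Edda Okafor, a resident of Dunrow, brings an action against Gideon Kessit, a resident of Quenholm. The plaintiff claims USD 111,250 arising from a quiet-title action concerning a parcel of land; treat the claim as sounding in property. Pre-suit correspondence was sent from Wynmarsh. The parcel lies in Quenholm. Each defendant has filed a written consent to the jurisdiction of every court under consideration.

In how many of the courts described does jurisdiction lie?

The Quenholm District Court:
  (a) The claim is a property claim, not a tort claim — that alternative is enough. Met.
  (b) The amount in controversy is 111,250 dollars, which meets the 75,000 dollars floor, so one alternative holds. Condition met.
  (c) The plaintiff resides in Dunrow, not Quenholm. Not met.
  (d) Gideon Kessit resides in Quenholm. Condition met.
  → The court lacks jurisdiction.
The Superior Court of Quenholm:
  (a) The amount in controversy is $111,250, which meets the USD 50,000 floor. Met.
  (b) Gideon Kessit resides in Quenholm. Met.
  (c) The property lies in Quenholm. Met.
  (d) No contract (and hence no place of execution) is alleged; no defendant is a corporation — every alternative fails. However, the operative events occurred in Quenholm, so the 'unless' proviso supplies this condition. Condition met.
  → The court has jurisdiction.
The Civil Court of Dunrow:
  (a) Edda Okafor resides in Dunrow, which satisfies one of the alternatives. Condition met.
  (b) The amount in controversy is 111,250 dollars, which meets the 100,000 dollars floor, so one alternative holds. Satisfied.
  (c) The plaintiff resides in Dunrow, so this disjunct is met. Met.
  (d) The claim is a property claim, not a consumer claim. Met.
  → The court has jurisdiction.
The Wynmarsh Court of Common Pleas:
  (a) The amount in controversy is USD 111,250, which meets the 100,000 dollars floor, so this disjunct is met. Met.
  (b) The amount in controversy is $111,250, within the $120,500 ceiling, which satisfies one of the alternatives. Met.
  (c) The plaintiff resides in Dunrow, which is not Wynmarsh, so this disjunct is met. Condition met.
  (d) The claim is a property claim, not an employment claim, so one alternative holds. Condition met.
  → Every requirement is satisfied — jurisdiction.
Courts with jurisdiction: the Superior Court of Quenholm, the Civil Court of Dunrow, the Wynmarsh Court of Common Pleas — 3 in total.

3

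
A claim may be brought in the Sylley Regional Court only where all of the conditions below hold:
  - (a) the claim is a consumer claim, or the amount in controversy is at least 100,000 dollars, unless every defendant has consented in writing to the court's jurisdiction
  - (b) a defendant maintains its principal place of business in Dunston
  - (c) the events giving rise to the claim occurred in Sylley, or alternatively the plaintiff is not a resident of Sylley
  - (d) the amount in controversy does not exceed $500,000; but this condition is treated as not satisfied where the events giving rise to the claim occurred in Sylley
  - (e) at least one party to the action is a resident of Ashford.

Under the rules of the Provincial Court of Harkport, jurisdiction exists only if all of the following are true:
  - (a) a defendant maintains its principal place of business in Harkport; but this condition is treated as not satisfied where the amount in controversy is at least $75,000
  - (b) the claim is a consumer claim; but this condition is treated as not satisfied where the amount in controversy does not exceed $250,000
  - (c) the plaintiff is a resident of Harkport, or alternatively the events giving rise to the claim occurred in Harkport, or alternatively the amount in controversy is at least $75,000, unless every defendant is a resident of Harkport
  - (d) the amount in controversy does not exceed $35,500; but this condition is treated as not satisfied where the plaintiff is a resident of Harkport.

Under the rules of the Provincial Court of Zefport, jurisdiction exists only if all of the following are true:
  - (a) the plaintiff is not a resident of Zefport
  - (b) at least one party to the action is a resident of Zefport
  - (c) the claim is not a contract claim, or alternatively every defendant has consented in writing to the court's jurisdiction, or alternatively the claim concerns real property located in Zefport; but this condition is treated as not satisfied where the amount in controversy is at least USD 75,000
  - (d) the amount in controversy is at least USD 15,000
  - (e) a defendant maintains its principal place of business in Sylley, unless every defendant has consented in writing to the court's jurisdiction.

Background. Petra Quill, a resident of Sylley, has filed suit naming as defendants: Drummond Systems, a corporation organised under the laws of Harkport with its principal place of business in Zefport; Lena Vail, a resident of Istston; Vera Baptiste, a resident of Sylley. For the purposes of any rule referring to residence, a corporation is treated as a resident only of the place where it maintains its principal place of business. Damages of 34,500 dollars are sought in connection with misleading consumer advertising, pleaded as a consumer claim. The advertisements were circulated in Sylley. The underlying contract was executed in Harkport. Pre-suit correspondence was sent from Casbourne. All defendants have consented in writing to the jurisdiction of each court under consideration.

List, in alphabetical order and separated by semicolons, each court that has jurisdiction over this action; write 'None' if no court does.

The Sylley Regional Court:
  (a) The claim is a consumer claim, so one alternative holds. Condition met.
  (b) The corporate defendant(s) have their principal place of business in Zefport, not Dunston. Fails.
  (c) The operative events occurred in Sylley, which satisfies one of the alternatives. Met.
  (d) The amount in controversy is USD 34,500, within the 500,000 dollars ceiling. But the operative events occurred in Sylley, triggering the carve-out and defeating this condition. Not satisfied.
  (e) No party resides in Ashford. Fails.
  → No jurisdiction.
The Provincial Court of Harkport:
  (a) The corporate defendant(s) have their principal place of business in Zefport, not Harkport. Not satisfied.
  (b) The claim is a consumer claim. But the carve-out bites: the amount in controversy is USD 34,500, within the $250,000 ceiling. Fails.
  (c) The plaintiff resides in Sylley, not Harkport; the operative events occurred in Sylley, not Harkport; the amount in controversy is USD 34,500, below the $75,000 floor — none of the alternatives is met. The proviso offers no rescue either, since the defendants reside as follows — Drummond Systems in Zefport, Lena Vail in Istston, Vera Baptiste in Sylley — not all in Harkport. Not satisfied.
  (d) The amount in controversy is $34,500, within the $35,500 ceiling. The carve-out does not apply: the plaintiff resides in Sylley, not Harkport. Condition met.
  → Not every requirement is met — no jurisdiction.
The Provincial Court of Zefport:
  (a) The plaintiff resides in Sylley, which is not Zefport. Satisfied.
  (b) Drummond Systems resides in Zefport. Condition met.
  (c) The claim is a consumer claim, not a contract claim, so this disjunct is met. And the carve-out is inapplicable — the amount in controversy is USD 34,500, below the 75,000 dollars floor. Condition met.
  (d) The amount in controversy is $34,500, which meets the USD 15,000 floor. Condition met.
  (e) The corporate defendant(s) have their principal place of business in Zefport, not Sylley. But every defendant has filed written consent, and the 'unless' clause therefore excuses the requirement. Met.
  → All conditions met; jurisdiction exists.

the Provincial Court of Zefport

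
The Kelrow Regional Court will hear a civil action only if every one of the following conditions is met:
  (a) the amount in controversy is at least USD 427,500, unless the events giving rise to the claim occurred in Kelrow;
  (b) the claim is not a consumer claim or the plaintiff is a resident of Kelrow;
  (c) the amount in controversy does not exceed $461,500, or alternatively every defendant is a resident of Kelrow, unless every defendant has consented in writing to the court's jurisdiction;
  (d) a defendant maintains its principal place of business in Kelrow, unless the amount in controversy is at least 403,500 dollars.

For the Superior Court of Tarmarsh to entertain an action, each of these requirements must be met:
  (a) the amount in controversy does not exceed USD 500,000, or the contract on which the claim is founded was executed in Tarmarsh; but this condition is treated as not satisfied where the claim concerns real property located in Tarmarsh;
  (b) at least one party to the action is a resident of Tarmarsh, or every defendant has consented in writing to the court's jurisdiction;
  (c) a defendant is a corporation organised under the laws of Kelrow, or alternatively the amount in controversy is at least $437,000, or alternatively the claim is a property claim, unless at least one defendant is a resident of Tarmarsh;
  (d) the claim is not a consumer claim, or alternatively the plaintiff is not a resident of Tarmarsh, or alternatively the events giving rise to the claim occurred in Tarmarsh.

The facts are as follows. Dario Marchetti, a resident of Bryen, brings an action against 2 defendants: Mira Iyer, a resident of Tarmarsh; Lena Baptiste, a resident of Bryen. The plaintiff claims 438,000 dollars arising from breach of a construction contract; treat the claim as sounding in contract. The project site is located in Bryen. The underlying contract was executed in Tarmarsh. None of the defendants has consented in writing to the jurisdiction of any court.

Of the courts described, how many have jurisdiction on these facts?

The Kelrow Regional Court:
  (a) The amount in controversy is USD 438,000, which meets the 427,500 dollars floor. Condition met.
  (b) The claim is a contract claim, not a consumer claim, so one alternative holds. Satisfied.
  (c) The amount in controversy is $438,000, within the USD 461,500 ceiling, which satisfies one of the alternatives. Satisfied.
  (d) No defendant is a corporation. The proviso rescues it, though: the amount in controversy is $438,000, which meets the 403,500 dollars floor. Met.
  → All conditions met; jurisdiction exists.
The Superior Court of Tarmarsh:
  (a) The amount in controversy is USD 438,000, within the $500,000 ceiling, so this disjunct is met. The carve-out does not apply: the claim does not concern real property. Satisfied.
  (b) Mira Iyer resides in Tarmarsh, so this disjunct is met. Condition met.
  (c) The amount in controversy is $438,000, which meets the 437,000 dollars floor, which satisfies one of the alternatives. Satisfied.
  (d) The claim is a contract claim, not a consumer claim, so this disjunct is met. Satisfied.
  → All conditions met; jurisdiction exists.
Courts with jurisdiction: the Kelrow Regional Court, the Superior Court of Tarmarsh — 2 in total.

2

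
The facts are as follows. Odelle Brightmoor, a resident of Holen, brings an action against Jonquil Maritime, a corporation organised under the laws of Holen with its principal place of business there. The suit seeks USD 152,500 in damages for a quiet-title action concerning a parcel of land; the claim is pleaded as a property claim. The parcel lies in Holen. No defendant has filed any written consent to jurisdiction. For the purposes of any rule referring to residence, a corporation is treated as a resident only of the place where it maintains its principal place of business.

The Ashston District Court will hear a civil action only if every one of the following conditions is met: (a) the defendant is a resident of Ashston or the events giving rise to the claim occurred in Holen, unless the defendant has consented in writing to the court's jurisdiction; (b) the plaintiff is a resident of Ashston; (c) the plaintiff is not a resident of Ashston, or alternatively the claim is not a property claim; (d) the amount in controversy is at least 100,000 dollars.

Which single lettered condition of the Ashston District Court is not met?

The Ashston District Court:
  (a) The operative events occurred in Holen, which satisfies one of the alternatives. Met.
  (b) The plaintiff resides in Holen, not Ashston. Not met.
  (c) The plaintiff resides in Holen, which is not Ashston — that alternative is enough. Satisfied.
  (d) The amount in controversy is 152,500 dollars, which meets the $100,000 floor. Satisfied.
Only condition (b) fails.

(b)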